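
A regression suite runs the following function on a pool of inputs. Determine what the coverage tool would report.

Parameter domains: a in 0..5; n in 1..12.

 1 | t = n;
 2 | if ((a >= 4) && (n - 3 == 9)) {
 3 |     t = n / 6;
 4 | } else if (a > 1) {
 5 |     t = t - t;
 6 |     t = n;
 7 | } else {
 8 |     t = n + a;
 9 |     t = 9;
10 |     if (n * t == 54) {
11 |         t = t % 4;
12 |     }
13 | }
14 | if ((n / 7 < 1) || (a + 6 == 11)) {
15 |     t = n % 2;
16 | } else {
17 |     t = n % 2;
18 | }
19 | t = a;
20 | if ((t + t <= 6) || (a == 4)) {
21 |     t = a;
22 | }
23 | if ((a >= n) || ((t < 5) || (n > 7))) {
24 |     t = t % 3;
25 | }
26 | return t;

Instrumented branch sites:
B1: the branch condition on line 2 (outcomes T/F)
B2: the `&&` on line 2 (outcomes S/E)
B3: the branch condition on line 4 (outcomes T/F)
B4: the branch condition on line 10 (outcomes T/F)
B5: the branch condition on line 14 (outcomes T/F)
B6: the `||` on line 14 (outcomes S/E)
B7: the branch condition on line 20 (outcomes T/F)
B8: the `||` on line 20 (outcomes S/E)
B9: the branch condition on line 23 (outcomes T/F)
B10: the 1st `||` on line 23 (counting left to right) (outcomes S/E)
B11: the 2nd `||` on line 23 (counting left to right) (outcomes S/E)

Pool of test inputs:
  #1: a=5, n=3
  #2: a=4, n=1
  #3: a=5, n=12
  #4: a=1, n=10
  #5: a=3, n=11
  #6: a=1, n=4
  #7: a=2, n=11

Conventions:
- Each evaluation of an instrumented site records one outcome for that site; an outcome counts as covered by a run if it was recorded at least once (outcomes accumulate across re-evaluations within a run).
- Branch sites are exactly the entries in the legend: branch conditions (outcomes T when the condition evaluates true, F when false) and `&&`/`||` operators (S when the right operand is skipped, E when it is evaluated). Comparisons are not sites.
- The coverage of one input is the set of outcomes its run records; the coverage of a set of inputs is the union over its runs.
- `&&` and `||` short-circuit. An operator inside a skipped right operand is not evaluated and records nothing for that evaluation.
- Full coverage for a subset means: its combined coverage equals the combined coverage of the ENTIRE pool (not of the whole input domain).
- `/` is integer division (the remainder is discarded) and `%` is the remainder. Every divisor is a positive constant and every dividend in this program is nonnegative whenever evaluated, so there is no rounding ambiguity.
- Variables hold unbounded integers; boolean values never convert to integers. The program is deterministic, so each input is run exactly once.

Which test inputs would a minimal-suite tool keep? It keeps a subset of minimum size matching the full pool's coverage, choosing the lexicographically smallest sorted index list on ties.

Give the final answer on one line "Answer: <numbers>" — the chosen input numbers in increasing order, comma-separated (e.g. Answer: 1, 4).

#1 (a=5, n=3) -> B2->E, B1->F, B3->T, B6->S, B5->T, B8->E, B7->F, B10->S, B9->T; covered: B1=F, B2=E, B3=T, B5=T, B6=S, B7=F, B8=E, B9=T, B10=S
#2 (a=4, n=1) -> B2->E, B1->F, B3->T, B6->S, B5->T, B8->E, B7->T, B10->S, B9->T; covered: B1=F, B2=E, B3=T, B5=T, B6=S, B7=T, B8=E, B9=T, B10=S
#3 (a=5, n=12) -> B2->E, B1->T, B6->E, B5->T, B8->E, B7->F, B10->E, B11->E, B9->T; covered: B1=T, B2=E, B5=T, B6=E, B7=F, B8=E, B9=T, B10=E, B11=E
#4 (a=1, n=10) -> B2->S, B1->F, B3->F, B4->F, B6->E, B5->F, B8->S, B7->T, B10->E, B11->S, B9->T; covered: B1=F, B2=S, B3=F, B4=F, B5=F, B6=E, B7=T, B8=S, B9=T, B10=E, B11=S
#5 (a=3, n=11) -> B2->S, B1->F, B3->T, B6->E, B5->F, B8->S, B7->T, B10->E, B11->S, B9->T; covered: B1=F, B2=S, B3=T, B5=F, B6=E, B7=T, B8=S, B9=T, B10=E, B11=S
#6 (a=1, n=4) -> B2->S, B1->F, B3->F, B4->F, B6->S, B5->T, B8->S, B7->T, B10->E, B11->S, B9->T; covered: B1=F, B2=S, B3=F, B4=F, B5=T, B6=S, B7=T, B8=S, B9=T, B10=E, B11=S
#7 (a=2, n=11) -> B2->S, B1->F, B3->T, B6->E, B5->F, B8->S, B7->T, B10->E, B11->S, B9->T; covered: B1=F, B2=S, B3=T, B5=F, B6=E, B7=T, B8=S, B9=T, B10=E, B11=S
the full pool covers 20 outcomes: B1=T, B1=F, B2=S, B2=E, B3=T, B3=F, B4=F, B5=T, B5=F, B6=S, B6=E, B7=T, B7=F, B8=S, B8=E, B9=T, B10=S, B10=E, B11=S, B11=E
every size-1 subset falls short of the 20 outcomes (best: 11/20)
every size-2 subset falls short of the 20 outcomes (best: 18/20)
inputs {1, 3, 4} (size 3) cover everything; no size-3 subset with a lexicographically smaller index list covers all 20

Answer: 1, 3, 4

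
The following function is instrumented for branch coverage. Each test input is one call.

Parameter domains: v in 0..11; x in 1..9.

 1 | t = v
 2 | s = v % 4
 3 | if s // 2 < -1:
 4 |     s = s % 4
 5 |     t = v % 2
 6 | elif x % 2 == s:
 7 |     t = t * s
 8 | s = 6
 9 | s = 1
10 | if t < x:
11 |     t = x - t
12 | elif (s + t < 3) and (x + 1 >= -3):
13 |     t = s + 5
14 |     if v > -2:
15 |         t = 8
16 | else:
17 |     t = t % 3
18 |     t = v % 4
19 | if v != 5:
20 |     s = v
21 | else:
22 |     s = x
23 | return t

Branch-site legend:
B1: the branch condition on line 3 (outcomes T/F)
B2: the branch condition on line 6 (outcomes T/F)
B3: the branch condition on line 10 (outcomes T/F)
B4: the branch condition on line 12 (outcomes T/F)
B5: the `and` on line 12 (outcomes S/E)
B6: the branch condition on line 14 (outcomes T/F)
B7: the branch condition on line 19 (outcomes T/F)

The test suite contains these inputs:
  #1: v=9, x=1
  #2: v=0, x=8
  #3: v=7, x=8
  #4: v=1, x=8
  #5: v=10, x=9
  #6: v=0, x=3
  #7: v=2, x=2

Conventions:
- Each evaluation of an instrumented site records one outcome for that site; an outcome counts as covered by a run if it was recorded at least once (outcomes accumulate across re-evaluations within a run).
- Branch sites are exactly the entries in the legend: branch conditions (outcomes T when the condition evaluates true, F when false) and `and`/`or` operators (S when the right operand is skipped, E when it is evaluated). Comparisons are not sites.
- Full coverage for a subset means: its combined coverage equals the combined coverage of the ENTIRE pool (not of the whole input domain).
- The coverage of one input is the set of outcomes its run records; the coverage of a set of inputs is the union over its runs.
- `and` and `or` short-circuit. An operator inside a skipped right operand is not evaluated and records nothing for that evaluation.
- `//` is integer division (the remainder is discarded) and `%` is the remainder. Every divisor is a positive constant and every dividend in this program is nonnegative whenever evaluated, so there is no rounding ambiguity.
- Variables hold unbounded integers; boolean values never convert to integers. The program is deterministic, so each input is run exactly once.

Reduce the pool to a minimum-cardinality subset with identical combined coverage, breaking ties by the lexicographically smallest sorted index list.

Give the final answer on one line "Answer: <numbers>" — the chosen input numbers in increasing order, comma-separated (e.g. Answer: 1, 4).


test 1 (v=9, x=1) fires B1->F, B2->T, B3->F, B5->S, B4->F, B7->T; hits B1=F, B2=T, B3=F, B4=F, B5=S, B7=T
test 2 (v=0, x=8) fires B1->F, B2->T, B3->T, B7->T; hits B1=F, B2=T, B3=T, B7=T
test 3 (v=7, x=8) fires B1->F, B2->F, B3->T, B7->T; hits B1=F, B2=F, B3=T, B7=T
test 4 (v=1, x=8) fires B1->F, B2->F, B3->T, B7->T; hits B1=F, B2=F, B3=T, B7=T
test 5 (v=10, x=9) fires B1->F, B2->F, B3->F, B5->S, B4->F, B7->T; hits B1=F, B2=F, B3=F, B4=F, B5=S, B7=T
test 6 (v=0, x=3) fires B1->F, B2->F, B3->T, B7->T; hits B1=F, B2=F, B3=T, B7=T
test 7 (v=2, x=2) fires B1->F, B2->F, B3->F, B5->S, B4->F, B7->T; hits B1=F, B2=F, B3=F, B4=F, B5=S, B7=T
together the pool reaches 8 outcomes: B1=F, B2=T, B2=F, B3=T, B3=F, B4=F, B5=S, B7=T
checked all size-1 subsets: none covers 8 outcomes (max 6/8)
inputs {1, 3} (size 2) cover everything; no size-2 subset with a lexicographically smaller index list covers all 8
Answer: 1, 3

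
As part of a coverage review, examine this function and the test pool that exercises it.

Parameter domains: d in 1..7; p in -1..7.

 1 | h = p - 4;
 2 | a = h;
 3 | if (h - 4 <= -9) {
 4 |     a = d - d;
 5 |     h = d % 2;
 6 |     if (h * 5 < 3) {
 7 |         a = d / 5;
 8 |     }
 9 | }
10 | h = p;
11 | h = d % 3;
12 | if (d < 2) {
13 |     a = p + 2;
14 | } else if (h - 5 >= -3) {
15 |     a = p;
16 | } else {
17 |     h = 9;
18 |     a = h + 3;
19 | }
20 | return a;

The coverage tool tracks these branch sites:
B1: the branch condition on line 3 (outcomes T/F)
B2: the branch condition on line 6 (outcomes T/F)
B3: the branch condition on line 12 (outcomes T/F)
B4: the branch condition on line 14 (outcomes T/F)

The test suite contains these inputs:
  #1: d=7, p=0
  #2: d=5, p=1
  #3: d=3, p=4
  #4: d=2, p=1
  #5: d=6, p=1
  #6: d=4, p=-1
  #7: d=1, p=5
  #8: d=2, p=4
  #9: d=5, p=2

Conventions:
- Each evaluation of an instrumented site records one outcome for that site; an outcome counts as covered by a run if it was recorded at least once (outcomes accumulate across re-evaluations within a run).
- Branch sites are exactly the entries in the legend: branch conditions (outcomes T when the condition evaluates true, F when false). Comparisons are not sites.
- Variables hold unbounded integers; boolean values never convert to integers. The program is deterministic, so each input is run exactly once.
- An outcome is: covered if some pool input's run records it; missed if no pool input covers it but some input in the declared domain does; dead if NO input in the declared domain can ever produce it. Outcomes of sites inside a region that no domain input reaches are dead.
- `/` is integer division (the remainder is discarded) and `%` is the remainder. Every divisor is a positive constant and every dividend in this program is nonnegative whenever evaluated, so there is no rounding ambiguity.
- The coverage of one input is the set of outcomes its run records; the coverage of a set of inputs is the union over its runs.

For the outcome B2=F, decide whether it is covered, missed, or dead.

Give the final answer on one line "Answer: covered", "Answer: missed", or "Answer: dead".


no pool input records B2=F
but domain input (d=1, p=-1) does record it -> reachable, so missed
Answer: missed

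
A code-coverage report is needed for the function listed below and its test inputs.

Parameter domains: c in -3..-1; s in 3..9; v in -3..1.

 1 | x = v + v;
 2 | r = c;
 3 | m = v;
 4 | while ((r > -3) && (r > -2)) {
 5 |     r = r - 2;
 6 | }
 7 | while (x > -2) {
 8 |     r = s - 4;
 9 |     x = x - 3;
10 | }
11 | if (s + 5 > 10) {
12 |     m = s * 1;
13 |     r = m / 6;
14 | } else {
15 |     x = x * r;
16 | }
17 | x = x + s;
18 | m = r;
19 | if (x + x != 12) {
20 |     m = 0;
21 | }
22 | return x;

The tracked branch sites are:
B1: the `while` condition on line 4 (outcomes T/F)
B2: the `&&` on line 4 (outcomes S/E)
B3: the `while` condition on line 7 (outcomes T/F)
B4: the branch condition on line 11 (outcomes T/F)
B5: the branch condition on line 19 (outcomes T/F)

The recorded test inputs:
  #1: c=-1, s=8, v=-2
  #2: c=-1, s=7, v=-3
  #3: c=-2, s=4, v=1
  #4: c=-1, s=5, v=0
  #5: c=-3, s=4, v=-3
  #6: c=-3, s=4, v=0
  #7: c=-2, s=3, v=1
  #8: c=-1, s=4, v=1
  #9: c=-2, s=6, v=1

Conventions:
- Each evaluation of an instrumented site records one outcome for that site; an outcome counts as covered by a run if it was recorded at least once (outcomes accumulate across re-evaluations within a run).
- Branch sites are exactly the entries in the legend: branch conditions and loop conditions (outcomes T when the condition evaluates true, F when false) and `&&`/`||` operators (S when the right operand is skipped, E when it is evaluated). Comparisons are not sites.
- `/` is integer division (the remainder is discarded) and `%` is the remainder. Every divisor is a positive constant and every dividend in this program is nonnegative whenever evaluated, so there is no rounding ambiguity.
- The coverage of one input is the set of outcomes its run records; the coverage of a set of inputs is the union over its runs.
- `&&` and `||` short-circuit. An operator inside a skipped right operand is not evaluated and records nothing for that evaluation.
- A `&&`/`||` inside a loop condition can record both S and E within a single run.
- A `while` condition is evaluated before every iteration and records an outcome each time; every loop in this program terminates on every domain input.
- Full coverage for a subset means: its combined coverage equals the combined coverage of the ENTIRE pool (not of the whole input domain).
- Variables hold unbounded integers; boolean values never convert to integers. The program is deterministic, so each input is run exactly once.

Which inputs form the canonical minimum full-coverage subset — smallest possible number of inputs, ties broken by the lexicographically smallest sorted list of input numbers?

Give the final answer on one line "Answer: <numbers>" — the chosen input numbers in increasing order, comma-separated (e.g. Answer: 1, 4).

#1 (c=-1, s=8, v=-2) -> B2->E, B1->T, B2->S, B1->F, B3->F, B4->T, B5->T; covered: B1=T, B1=F, B2=S, B2=E, B3=F, B4=T, B5=T
#2 (c=-1, s=7, v=-3) -> B2->E, B1->T, B2->S, B1->F, B3->F, B4->T, B5->T; covered: B1=T, B1=F, B2=S, B2=E, B3=F, B4=T, B5=T
#3 (c=-2, s=4, v=1) -> B2->E, B1->F, B3->T, B3->T, B3->F, B4->F, B5->T; covered: B1=F, B2=E, B3=T, B3=F, B4=F, B5=T
#4 (c=-1, s=5, v=0) -> B2->E, B1->T, B2->S, B1->F, B3->T, B3->F, B4->F, B5->T; covered: B1=T, B1=F, B2=S, B2=E, B3=T, B3=F, B4=F, B5=T
#5 (c=-3, s=4, v=-3) -> B2->S, B1->F, B3->F, B4->F, B5->T; covered: B1=F, B2=S, B3=F, B4=F, B5=T
#6 (c=-3, s=4, v=0) -> B2->S, B1->F, B3->T, B3->F, B4->F, B5->T; covered: B1=F, B2=S, B3=T, B3=F, B4=F, B5=T
#7 (c=-2, s=3, v=1) -> B2->E, B1->F, B3->T, B3->T, B3->F, B4->F, B5->T; covered: B1=F, B2=E, B3=T, B3=F, B4=F, B5=T
#8 (c=-1, s=4, v=1) -> B2->E, B1->T, B2->S, B1->F, B3->T, B3->T, B3->F, B4->F, B5->T; covered: B1=T, B1=F, B2=S, B2=E, B3=T, B3=F, B4=F, B5=T
#9 (c=-2, s=6, v=1) -> B2->E, B1->F, B3->T, B3->T, B3->F, B4->T, B5->T; covered: B1=F, B2=E, B3=T, B3=F, B4=T, B5=T
union over all inputs: B1=T, B1=F, B2=S, B2=E, B3=T, B3=F, B4=T, B4=F, B5=T (9 outcomes)
no size-1 subset reaches all 9 outcomes (best union: 8/9)
size 2: inputs {1, 3} cover all 9 outcomes, and no lexicographically smaller subset of this size does

Answer: 1, 3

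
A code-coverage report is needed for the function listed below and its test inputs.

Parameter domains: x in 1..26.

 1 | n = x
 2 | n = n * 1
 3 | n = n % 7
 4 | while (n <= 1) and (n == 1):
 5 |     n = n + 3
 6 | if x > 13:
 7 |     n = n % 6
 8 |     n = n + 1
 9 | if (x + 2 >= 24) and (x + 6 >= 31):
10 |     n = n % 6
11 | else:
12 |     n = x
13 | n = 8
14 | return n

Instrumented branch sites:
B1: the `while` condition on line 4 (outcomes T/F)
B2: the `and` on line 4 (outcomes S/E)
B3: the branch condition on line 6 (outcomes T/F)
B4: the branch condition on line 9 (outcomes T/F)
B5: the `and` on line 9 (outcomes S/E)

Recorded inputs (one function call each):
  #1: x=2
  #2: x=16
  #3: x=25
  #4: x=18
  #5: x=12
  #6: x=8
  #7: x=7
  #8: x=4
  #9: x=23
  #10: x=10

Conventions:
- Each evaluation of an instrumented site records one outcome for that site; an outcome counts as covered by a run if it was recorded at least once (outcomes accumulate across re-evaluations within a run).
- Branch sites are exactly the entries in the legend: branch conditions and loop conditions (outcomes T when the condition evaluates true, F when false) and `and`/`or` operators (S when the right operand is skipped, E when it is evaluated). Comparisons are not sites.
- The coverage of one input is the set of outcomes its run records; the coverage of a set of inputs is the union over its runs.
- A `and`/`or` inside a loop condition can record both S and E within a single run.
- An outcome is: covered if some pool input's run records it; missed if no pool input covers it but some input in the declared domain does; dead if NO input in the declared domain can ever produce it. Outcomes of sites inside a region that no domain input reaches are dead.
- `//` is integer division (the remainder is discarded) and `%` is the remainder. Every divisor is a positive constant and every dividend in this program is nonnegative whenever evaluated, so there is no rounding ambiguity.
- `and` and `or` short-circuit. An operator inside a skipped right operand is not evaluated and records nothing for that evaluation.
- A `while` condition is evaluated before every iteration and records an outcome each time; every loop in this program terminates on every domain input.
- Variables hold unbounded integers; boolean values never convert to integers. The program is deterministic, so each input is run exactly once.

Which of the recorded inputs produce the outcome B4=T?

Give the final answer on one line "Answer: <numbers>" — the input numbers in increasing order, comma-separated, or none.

input #1 (x=2): does not produce B4=T
input #2 (x=16): does not produce B4=T
input #3 (x=25): produces B4=T
input #4 (x=18): does not produce B4=T
input #5 (x=12): does not produce B4=T
input #6 (x=8): does not produce B4=T
input #7 (x=7): does not produce B4=T
input #8 (x=4): does not produce B4=T
input #9 (x=23): does not produce B4=T
input #10 (x=10): does not produce B4=T

Answer: 3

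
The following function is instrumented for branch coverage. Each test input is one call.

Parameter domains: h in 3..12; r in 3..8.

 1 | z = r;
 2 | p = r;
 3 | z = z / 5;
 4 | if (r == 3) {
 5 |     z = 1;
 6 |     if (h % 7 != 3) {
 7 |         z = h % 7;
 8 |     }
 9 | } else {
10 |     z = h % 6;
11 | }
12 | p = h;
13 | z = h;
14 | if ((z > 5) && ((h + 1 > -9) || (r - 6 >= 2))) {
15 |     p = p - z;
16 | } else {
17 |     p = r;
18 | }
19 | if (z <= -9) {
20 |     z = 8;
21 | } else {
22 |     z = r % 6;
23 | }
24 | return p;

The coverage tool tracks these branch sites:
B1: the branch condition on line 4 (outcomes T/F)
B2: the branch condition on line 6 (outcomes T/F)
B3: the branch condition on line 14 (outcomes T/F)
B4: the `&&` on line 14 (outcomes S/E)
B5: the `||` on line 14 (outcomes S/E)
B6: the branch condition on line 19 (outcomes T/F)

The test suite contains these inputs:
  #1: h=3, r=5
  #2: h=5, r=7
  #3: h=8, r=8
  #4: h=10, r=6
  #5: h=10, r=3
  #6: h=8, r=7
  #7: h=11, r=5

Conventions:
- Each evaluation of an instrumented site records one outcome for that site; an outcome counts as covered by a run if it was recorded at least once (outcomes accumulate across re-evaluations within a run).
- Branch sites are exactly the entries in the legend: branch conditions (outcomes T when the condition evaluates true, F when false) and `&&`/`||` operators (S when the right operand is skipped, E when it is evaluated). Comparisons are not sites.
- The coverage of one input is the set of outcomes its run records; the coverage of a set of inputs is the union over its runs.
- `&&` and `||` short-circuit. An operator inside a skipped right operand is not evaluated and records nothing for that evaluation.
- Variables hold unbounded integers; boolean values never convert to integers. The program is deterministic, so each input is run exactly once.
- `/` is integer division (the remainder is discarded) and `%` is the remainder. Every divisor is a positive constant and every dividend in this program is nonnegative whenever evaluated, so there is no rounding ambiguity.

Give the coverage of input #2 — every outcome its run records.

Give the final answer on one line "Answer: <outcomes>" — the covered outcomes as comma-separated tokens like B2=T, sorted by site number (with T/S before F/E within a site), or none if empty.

Simulating input #2 (h=5, r=7) step by step:
  B1->F, B4->S, B3->F, B6->F
collecting distinct outcomes: B1=F, B3=F, B4=S, B6=F

Answer: B1=F, B3=F, B4=S, B6=F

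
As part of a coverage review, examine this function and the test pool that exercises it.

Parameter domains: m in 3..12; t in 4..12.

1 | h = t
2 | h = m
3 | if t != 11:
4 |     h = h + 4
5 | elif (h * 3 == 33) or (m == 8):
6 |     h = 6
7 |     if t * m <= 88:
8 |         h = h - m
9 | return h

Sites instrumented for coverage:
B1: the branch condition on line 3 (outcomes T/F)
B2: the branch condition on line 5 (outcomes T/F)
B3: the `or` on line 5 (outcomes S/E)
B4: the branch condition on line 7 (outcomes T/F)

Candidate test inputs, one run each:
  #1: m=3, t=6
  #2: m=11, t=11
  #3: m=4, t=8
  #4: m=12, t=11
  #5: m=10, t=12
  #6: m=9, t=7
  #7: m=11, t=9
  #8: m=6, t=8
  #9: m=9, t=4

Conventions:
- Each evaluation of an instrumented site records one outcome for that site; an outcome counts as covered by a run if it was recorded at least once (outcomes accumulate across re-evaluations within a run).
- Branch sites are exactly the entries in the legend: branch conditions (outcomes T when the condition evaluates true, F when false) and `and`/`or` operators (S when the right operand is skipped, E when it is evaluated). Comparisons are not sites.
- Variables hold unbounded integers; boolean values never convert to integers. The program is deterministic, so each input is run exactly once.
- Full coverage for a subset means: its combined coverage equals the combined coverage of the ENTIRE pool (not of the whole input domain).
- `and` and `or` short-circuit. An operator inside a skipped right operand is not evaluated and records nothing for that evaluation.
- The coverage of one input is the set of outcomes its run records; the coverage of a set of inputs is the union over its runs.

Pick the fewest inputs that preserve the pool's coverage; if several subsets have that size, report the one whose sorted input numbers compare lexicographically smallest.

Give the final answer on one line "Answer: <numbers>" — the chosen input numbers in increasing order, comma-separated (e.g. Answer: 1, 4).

test 1 (m=3, t=6) fires B1->T; hits B1=T
test 2 (m=11, t=11) fires B1->F, B3->S, B2->T, B4->F; hits B1=F, B2=T, B3=S, B4=F
test 3 (m=4, t=8) fires B1->T; hits B1=T
test 4 (m=12, t=11) fires B1->F, B3->E, B2->F; hits B1=F, B2=F, B3=E
test 5 (m=10, t=12) fires B1->T; hits B1=T
test 6 (m=9, t=7) fires B1->T; hits B1=T
test 7 (m=11, t=9) fires B1->T; hits B1=T
test 8 (m=6, t=8) fires B1->T; hits B1=T
test 9 (m=9, t=4) fires B1->T; hits B1=T
pool-wide coverage (7 outcomes): B1=T, B1=F, B2=T, B2=F, B3=S, B3=E, B4=F
size 1 is not enough: best union over all size-1 subsets is 4/7
size 2 is not enough: best union over all size-2 subsets is 6/7
the canonical winner is {1, 2, 4}: size 3, full 7-outcome coverage, earliest index list among size-3 covers

Answer: 1, 2, 4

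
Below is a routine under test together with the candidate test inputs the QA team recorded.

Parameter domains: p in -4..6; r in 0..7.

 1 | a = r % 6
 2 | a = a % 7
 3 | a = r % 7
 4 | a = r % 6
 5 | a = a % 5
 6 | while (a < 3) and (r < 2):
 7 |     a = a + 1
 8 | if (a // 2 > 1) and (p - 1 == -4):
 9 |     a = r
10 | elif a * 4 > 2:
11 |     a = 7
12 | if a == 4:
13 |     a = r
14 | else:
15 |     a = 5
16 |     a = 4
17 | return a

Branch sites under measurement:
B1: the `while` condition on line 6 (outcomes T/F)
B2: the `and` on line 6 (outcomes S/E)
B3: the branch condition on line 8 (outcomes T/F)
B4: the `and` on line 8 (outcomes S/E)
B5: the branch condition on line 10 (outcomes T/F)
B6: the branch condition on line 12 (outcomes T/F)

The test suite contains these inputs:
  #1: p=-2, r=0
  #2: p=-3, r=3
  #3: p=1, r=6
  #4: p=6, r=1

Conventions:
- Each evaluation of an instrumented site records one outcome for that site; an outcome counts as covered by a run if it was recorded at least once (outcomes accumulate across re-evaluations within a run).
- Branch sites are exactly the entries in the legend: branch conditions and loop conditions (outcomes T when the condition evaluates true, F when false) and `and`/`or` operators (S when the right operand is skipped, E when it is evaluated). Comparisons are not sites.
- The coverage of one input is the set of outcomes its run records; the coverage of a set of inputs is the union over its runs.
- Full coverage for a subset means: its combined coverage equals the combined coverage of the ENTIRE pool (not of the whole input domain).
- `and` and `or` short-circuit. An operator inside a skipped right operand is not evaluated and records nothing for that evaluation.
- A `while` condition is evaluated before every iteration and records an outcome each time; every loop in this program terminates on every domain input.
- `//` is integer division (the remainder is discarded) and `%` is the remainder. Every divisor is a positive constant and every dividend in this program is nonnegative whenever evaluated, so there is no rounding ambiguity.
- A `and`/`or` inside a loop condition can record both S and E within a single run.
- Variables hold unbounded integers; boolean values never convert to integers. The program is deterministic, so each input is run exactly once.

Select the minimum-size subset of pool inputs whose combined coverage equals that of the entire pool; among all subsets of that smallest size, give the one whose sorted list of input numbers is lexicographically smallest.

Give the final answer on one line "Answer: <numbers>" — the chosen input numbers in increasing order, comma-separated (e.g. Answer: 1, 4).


input #1 (p=-2, r=0): covers B1=T, B1=F, B2=S, B2=E, B3=F, B4=S, B5=T, B6=F
input #2 (p=-3, r=3): covers B1=F, B2=S, B3=F, B4=S, B5=T, B6=F
input #3 (p=1, r=6): covers B1=F, B2=E, B3=F, B4=S, B5=F, B6=F
input #4 (p=6, r=1): covers B1=T, B1=F, B2=S, B2=E, B3=F, B4=S, B5=T, B6=F
the full pool covers 9 outcomes: B1=T, B1=F, B2=S, B2=E, B3=F, B4=S, B5=T, B5=F, B6=F
no size-1 subset reaches all 9 outcomes (best union: 8/9)
inputs {1, 3} (size 2) cover everything; no size-2 subset with a lexicographically smaller index list covers all 9
Answer: 1, 3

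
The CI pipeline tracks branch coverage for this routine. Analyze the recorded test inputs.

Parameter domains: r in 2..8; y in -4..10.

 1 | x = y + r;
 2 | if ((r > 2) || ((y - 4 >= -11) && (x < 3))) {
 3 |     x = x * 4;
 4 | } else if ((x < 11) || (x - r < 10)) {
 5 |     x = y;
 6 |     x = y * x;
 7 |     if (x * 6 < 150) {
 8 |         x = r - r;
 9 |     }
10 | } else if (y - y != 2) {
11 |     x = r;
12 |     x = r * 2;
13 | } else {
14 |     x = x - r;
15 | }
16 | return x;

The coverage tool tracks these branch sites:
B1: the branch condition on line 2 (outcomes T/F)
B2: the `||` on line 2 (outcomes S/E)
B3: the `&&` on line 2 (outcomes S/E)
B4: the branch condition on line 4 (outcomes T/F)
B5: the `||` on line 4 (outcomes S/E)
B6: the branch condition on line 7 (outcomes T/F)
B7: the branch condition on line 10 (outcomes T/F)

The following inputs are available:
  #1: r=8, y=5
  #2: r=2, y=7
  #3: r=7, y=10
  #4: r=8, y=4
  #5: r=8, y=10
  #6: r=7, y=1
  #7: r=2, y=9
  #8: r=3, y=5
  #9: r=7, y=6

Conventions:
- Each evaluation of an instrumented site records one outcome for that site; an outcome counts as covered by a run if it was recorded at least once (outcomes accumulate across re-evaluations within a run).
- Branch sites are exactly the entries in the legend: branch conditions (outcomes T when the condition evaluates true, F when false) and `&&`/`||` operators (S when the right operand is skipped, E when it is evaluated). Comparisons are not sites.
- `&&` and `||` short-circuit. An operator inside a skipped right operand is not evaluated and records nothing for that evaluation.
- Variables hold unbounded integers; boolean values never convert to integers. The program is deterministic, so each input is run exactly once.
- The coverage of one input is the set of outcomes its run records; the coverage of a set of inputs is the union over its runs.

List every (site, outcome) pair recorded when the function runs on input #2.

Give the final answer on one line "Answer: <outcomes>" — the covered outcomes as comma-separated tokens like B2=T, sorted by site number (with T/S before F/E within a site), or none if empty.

Simulating input #2 (r=2, y=7) step by step:
  B2->E, B3->E, B1->F, B5->S, B4->T, B6->F
distinct outcomes covered: B1=F, B2=E, B3=E, B4=T, B5=S, B6=F

Answer: B1=F, B2=E, B3=E, B4=T, B5=S, B6=F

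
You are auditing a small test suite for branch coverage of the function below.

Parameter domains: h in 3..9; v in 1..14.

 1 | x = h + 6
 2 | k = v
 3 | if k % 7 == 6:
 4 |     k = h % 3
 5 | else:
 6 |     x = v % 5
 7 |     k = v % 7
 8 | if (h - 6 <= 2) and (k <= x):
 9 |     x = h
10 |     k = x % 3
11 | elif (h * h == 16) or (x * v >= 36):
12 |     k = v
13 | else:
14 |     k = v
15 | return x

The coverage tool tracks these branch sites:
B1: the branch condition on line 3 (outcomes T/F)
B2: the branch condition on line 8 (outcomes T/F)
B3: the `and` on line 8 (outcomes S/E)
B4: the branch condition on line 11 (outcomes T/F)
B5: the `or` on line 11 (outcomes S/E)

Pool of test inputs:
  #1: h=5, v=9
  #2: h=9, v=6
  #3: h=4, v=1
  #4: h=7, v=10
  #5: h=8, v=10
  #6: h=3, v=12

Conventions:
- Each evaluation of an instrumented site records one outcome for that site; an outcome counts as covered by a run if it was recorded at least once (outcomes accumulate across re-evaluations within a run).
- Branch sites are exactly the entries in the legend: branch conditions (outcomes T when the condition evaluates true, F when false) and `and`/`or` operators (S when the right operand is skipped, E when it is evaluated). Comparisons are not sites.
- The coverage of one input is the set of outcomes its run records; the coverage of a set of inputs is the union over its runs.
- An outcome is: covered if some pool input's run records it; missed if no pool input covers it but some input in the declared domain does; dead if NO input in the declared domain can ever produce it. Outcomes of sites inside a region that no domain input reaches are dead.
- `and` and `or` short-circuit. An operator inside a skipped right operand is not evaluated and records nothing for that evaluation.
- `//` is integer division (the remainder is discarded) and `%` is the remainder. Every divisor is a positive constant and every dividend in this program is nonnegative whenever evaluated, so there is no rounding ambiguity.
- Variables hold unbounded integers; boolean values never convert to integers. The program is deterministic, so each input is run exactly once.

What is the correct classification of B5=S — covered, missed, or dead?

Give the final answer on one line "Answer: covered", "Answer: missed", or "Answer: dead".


no pool input records B5=S
but domain input (h=4, v=5) does record it -> reachable, so missed
Answer: missed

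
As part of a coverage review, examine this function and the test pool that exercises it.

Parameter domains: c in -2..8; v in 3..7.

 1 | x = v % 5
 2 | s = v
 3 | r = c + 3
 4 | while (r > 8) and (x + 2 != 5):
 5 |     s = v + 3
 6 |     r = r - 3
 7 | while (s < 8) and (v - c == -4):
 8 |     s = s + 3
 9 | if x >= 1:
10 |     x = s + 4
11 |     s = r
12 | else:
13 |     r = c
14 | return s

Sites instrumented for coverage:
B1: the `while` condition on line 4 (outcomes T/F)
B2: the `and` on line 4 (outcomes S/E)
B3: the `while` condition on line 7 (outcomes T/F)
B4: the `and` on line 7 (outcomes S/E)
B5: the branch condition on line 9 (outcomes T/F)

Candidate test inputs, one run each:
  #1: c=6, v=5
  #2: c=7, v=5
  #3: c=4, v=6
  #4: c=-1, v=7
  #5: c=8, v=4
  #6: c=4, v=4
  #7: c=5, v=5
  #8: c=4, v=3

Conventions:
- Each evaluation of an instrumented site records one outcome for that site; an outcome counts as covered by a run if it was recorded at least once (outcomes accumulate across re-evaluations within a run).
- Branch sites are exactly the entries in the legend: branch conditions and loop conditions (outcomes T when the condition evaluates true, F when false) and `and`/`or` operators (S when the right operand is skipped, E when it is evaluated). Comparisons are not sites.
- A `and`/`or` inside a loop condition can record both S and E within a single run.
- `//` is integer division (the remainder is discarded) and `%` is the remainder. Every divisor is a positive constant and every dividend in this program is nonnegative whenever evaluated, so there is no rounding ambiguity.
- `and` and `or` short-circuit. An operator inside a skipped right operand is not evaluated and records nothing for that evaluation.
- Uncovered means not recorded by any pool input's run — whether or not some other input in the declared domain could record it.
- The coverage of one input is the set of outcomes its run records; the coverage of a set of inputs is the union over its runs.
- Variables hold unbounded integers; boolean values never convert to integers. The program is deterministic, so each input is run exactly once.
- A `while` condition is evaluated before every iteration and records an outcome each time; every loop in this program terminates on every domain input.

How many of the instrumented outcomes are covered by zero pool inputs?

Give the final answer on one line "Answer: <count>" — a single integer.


#1 (c=6, v=5) -> B2->E, B1->T, B2->S, B1->F, B4->S, B3->F, B5->F; covered: B1=T, B1=F, B2=S, B2=E, B3=F, B4=S, B5=F
#2 (c=7, v=5) -> B2->E, B1->T, B2->S, B1->F, B4->S, B3->F, B5->F; covered: B1=T, B1=F, B2=S, B2=E, B3=F, B4=S, B5=F
#3 (c=4, v=6) -> B2->S, B1->F, B4->E, B3->F, B5->T; covered: B1=F, B2=S, B3=F, B4=E, B5=T
#4 (c=-1, v=7) -> B2->S, B1->F, B4->E, B3->F, B5->T; covered: B1=F, B2=S, B3=F, B4=E, B5=T
#5 (c=8, v=4) -> B2->E, B1->T, B2->S, B1->F, B4->E, B3->T, B4->S, B3->F, B5->T; covered: B1=T, B1=F, B2=S, B2=E, B3=T, B3=F, B4=S, B4=E, B5=T
#6 (c=4, v=4) -> B2->S, B1->F, B4->E, B3->F, B5->T; covered: B1=F, B2=S, B3=F, B4=E, B5=T
#7 (c=5, v=5) -> B2->S, B1->F, B4->E, B3->F, B5->F; covered: B1=F, B2=S, B3=F, B4=E, B5=F
#8 (c=4, v=3) -> B2->S, B1->F, B4->E, B3->F, B5->T; covered: B1=F, B2=S, B3=F, B4=E, B5=T
union over the pool: B1=T, B1=F, B2=S, B2=E, B3=T, B3=F, B4=S, B4=E, B5=T, B5=F
uncovered (0 of 10): none
Answer: 0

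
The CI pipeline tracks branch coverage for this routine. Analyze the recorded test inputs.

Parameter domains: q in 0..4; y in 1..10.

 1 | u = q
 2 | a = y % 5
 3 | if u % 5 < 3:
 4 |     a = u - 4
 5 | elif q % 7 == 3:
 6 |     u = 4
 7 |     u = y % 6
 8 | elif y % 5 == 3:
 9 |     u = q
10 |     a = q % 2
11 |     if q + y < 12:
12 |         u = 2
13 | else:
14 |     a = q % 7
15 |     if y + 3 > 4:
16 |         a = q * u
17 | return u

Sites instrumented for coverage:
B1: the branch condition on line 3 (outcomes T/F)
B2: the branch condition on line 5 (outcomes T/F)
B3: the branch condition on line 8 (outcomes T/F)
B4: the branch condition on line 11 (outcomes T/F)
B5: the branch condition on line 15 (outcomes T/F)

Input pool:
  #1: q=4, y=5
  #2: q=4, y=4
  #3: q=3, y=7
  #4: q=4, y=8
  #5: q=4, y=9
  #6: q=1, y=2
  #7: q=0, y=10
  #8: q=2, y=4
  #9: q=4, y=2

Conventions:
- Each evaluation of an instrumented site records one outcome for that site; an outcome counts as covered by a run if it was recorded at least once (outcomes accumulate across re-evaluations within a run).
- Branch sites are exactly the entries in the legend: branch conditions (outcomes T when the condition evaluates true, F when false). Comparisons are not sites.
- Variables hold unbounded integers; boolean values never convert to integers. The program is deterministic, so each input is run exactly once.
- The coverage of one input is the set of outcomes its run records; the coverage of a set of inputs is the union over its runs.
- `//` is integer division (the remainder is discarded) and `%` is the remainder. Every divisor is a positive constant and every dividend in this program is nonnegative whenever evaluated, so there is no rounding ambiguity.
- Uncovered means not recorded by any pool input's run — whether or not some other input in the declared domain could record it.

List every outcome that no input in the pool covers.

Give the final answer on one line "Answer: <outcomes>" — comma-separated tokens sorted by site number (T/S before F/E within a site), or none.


test 1 (q=4, y=5) fires B1->F, B2->F, B3->F, B5->T; hits B1=F, B2=F, B3=F, B5=T
test 2 (q=4, y=4) fires B1->F, B2->F, B3->F, B5->T; hits B1=F, B2=F, B3=F, B5=T
test 3 (q=3, y=7) fires B1->F, B2->T; hits B1=F, B2=T
test 4 (q=4, y=8) fires B1->F, B2->F, B3->T, B4->F; hits B1=F, B2=F, B3=T, B4=F
test 5 (q=4, y=9) fires B1->F, B2->F, B3->F, B5->T; hits B1=F, B2=F, B3=F, B5=T
test 6 (q=1, y=2) fires B1->T; hits B1=T
test 7 (q=0, y=10) fires B1->T; hits B1=T
test 8 (q=2, y=4) fires B1->T; hits B1=T
test 9 (q=4, y=2) fires B1->F, B2->F, B3->F, B5->T; hits B1=F, B2=F, B3=F, B5=T
union over the pool: B1=T, B1=F, B2=T, B2=F, B3=T, B3=F, B4=F, B5=T
uncovered (2 of 10): B4=T, B5=F
Answer: B4=T, B5=F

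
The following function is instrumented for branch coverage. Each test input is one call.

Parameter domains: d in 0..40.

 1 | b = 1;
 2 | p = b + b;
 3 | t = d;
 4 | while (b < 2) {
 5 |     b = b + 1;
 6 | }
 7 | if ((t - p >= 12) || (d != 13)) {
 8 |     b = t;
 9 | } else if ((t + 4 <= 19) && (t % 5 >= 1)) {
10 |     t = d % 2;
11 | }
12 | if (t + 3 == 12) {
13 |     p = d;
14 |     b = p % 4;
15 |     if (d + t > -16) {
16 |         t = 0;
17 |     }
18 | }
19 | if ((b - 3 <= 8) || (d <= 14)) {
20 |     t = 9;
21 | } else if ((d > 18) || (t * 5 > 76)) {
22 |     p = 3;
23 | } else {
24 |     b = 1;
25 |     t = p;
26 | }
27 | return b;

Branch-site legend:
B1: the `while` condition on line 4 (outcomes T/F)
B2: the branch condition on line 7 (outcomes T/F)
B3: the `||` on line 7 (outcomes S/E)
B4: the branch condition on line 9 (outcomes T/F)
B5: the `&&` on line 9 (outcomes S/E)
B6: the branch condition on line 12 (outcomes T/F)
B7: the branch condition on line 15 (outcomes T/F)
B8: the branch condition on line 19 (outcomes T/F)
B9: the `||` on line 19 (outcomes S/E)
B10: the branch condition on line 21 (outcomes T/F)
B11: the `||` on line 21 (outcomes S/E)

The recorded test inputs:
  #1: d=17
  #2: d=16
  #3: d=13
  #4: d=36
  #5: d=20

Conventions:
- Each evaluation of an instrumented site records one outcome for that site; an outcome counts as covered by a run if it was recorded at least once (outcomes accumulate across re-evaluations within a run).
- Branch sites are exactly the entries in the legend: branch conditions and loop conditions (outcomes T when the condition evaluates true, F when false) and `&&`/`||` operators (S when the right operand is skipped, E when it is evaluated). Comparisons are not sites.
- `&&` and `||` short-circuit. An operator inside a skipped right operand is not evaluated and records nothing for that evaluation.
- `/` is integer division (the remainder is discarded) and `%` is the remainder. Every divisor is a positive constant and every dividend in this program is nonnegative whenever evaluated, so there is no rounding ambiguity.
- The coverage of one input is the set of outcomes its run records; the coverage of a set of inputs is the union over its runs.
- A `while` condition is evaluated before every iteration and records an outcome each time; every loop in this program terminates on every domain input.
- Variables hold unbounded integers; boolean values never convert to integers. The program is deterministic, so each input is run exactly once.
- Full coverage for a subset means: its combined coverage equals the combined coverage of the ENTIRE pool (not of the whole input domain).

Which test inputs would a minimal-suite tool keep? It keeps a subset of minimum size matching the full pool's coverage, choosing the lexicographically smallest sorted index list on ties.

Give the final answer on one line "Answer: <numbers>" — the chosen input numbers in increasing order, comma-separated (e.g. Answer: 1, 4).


#1 (d=17) -> B1->T, B1->F, B3->S, B2->T, B6->F, B9->E, B8->F, B11->E, B10->T; covered: B1=T, B1=F, B2=T, B3=S, B6=F, B8=F, B9=E, B10=T, B11=E
#2 (d=16) -> B1->T, B1->F, B3->S, B2->T, B6->F, B9->E, B8->F, B11->E, B10->T; covered: B1=T, B1=F, B2=T, B3=S, B6=F, B8=F, B9=E, B10=T, B11=E
#3 (d=13) -> B1->T, B1->F, B3->E, B2->F, B5->E, B4->T, B6->F, B9->S, B8->T; covered: B1=T, B1=F, B2=F, B3=E, B4=T, B5=E, B6=F, B8=T, B9=S
#4 (d=36) -> B1->T, B1->F, B3->S, B2->T, B6->F, B9->E, B8->F, B11->S, B10->T; covered: B1=T, B1=F, B2=T, B3=S, B6=F, B8=F, B9=E, B10=T, B11=S
#5 (d=20) -> B1->T, B1->F, B3->S, B2->T, B6->F, B9->E, B8->F, B11->S, B10->T; covered: B1=T, B1=F, B2=T, B3=S, B6=F, B8=F, B9=E, B10=T, B11=S
together the pool reaches 16 outcomes: B1=T, B1=F, B2=T, B2=F, B3=S, B3=E, B4=T, B5=E, B6=F, B8=T, B8=F, B9=S, B9=E, B10=T, B11=S, B11=E
no size-1 subset reaches all 16 outcomes (best union: 9/16)
no size-2 subset reaches all 16 outcomes (best union: 15/16)
size 3: inputs {1, 3, 4} cover all 16 outcomes, and no lexicographically smaller subset of this size does
Answer: 1, 3, 4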